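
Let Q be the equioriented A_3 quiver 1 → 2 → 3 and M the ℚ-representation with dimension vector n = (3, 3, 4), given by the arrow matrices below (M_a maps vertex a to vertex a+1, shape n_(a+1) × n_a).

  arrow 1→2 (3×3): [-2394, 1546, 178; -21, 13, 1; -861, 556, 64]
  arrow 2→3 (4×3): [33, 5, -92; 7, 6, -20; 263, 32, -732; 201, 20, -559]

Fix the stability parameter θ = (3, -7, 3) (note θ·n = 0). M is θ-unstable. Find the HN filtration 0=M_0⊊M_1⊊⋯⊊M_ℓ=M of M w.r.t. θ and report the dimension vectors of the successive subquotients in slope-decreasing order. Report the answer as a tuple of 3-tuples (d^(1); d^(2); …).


Via rank(M_{q-1}∘⋯∘M_p): M ≅ I[1,1], I[1,3]^2, I[2,3], I[3,3].
μ_θ-semistable layers: μ^(1)=3; μ^(2)=-2; μ^(3)=-7

((1, 0, 4); (2, 2, 0); (0, 1, 0))


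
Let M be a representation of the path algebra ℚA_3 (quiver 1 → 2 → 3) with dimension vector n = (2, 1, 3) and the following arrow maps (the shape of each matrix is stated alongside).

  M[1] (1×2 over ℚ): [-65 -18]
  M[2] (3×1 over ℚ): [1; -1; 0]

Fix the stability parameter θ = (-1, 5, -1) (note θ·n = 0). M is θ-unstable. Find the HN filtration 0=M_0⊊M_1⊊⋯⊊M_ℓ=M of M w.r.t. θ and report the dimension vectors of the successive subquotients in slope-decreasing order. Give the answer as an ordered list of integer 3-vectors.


Barcode: M ≅ I[1,1], I[1,3], I[3,3]^2. HN layers by μ_θ (2 steps, strictly decreasing):
  μ^(1)=2; μ^(2)=-1

((0, 1, 1); (2, 0, 2))


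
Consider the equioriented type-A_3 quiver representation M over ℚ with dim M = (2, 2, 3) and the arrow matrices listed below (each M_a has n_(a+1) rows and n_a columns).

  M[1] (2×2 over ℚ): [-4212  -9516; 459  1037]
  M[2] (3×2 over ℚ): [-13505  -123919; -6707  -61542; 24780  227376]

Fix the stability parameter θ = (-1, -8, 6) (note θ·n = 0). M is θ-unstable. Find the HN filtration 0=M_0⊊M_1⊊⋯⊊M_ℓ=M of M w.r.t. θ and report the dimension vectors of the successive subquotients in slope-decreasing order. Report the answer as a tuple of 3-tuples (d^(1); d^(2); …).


Via rank(M_{q-1}∘⋯∘M_p): M ≅ I[1,1], I[1,3], I[2,3], I[3,3].
μ_θ-semistable layers: μ^(1)=6; μ^(2)=-1; μ^(3)=-9/2; μ^(4)=-8

((0, 0, 3); (1, 0, 0); (1, 1, 0); (0, 1, 0))


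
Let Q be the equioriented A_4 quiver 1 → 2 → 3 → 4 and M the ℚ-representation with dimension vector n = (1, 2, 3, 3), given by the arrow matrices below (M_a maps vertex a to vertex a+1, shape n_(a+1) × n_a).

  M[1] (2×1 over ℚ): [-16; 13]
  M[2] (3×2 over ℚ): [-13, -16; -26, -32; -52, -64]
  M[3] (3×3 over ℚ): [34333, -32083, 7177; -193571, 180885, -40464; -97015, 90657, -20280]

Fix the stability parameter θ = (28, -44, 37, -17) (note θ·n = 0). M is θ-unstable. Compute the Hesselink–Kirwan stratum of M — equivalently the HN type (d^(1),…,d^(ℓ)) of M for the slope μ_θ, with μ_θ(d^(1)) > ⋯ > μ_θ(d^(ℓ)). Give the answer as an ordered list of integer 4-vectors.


Barcode: M ≅ I[1,2], I[2,4], I[3,3], I[3,4], I[4,4]. HN layers by μ_θ (5 steps, strictly decreasing):
  μ^(1)=37; μ^(2)=10; μ^(3)=-8; μ^(4)=-17; μ^(5)=-44

((0, 0, 1, 0); (0, 0, 2, 2); (1, 1, 0, 0); (0, 0, 0, 1); (0, 1, 0, 0))


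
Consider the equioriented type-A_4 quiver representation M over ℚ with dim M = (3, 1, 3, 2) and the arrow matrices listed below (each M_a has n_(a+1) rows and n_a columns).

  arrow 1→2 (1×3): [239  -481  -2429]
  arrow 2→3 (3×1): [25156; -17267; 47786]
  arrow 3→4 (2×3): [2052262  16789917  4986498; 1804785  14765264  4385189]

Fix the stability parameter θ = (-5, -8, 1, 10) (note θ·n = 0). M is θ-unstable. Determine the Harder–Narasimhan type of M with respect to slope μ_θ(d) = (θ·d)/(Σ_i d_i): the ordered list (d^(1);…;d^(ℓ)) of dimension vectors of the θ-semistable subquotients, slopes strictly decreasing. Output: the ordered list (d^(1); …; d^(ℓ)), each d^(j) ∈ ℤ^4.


Barcode: M ≅ I[1,1]^2, I[1,4], I[3,3], I[3,4]. HN layers by μ_θ (4 steps, strictly decreasing):
  μ^(1)=10; μ^(2)=1; μ^(3)=-5; μ^(4)=-13/2

((0, 0, 0, 2); (0, 0, 3, 0); (2, 0, 0, 0); (1, 1, 0, 0))


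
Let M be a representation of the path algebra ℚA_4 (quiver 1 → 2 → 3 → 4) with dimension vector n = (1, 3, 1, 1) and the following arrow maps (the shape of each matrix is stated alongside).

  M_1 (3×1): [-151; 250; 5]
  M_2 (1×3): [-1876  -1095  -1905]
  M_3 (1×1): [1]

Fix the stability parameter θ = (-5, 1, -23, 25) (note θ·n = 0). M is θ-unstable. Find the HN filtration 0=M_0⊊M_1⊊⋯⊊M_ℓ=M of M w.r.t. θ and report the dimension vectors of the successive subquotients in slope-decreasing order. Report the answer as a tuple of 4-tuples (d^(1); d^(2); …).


Via rank(M_{q-1}∘⋯∘M_p): M ≅ I[1,4], I[2,2]^2.
μ_θ-semistable layers: μ^(1)=25; μ^(2)=1; μ^(3)=-9

((0, 0, 0, 1); (0, 2, 0, 0); (1, 1, 1, 0))


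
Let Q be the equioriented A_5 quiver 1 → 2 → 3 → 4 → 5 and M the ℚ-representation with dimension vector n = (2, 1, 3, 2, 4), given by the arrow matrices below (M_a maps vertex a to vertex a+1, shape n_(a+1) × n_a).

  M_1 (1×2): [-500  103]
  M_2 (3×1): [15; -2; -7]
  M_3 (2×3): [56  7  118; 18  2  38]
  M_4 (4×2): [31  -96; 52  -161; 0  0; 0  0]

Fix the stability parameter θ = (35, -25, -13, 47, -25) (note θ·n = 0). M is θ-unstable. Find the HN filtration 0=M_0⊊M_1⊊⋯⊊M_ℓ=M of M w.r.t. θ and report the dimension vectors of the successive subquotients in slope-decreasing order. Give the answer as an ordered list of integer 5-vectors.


Barcode: M ≅ I[1,1], I[1,3], I[3,5]^2, I[5,5]^2. HN layers by μ_θ (5 steps, strictly decreasing):
  μ^(1)=35; μ^(2)=11; μ^(3)=-1; μ^(4)=-13; μ^(5)=-25

((1, 0, 0, 0, 0); (0, 0, 0, 2, 2); (1, 1, 1, 0, 0); (0, 0, 2, 0, 0); (0, 0, 0, 0, 2))


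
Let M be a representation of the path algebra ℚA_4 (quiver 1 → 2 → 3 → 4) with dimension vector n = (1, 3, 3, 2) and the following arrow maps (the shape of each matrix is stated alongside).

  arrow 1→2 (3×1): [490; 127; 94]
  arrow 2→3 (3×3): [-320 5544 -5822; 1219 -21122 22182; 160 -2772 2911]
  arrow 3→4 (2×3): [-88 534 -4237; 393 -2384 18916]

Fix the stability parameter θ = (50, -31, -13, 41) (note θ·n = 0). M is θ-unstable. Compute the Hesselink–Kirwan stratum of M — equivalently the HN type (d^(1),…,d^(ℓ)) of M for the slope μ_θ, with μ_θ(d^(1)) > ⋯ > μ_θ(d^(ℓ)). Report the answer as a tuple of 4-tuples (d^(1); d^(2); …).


Interval decomposition of M: I[1,4], I[2,2], I[2,4], I[3,3].
HN type (ℓ=4): μ^(1)=41; μ^(2)=2; μ^(3)=-13; μ^(4)=-31

((0, 0, 0, 2); (1, 1, 1, 0); (0, 0, 2, 0); (0, 2, 0, 0))


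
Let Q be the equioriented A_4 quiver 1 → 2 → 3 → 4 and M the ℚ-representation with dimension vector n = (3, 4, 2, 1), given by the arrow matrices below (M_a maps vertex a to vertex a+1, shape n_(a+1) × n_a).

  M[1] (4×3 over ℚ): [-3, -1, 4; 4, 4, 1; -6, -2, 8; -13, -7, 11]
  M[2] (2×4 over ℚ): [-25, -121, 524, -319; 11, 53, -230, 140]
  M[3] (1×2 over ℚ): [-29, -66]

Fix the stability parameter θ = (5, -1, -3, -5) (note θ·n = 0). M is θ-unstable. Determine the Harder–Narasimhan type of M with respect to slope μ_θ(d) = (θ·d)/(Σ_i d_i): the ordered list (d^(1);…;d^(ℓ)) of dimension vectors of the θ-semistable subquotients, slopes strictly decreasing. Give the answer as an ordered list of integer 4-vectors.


Barcode: M ≅ I[1,1], I[1,2], I[1,3], I[2,2], I[2,4]. HN layers by μ_θ (5 steps, strictly decreasing):
  μ^(1)=5; μ^(2)=2; μ^(3)=1/3; μ^(4)=-1; μ^(5)=-3

((1, 0, 0, 0); (1, 1, 0, 0); (1, 1, 1, 0); (0, 1, 0, 0); (0, 1, 1, 1))


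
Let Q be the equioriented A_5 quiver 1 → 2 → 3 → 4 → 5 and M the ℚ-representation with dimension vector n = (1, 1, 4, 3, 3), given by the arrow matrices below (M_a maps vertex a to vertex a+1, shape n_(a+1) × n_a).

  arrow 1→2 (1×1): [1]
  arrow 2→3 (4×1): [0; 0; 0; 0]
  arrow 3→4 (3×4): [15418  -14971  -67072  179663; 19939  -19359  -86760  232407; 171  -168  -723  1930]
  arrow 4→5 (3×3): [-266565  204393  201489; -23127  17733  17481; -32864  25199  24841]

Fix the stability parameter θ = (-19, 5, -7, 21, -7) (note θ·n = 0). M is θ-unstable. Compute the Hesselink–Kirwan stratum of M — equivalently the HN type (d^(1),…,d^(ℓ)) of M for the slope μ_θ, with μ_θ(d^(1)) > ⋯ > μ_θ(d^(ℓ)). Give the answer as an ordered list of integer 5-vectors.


Via rank(M_{q-1}∘⋯∘M_p): M ≅ I[1,2], I[3,3], I[3,4], I[3,5]^2, I[5,5].
μ_θ-semistable layers: μ^(1)=21; μ^(2)=7; μ^(3)=5; μ^(4)=-7; μ^(5)=-19

((0, 0, 0, 1, 0); (0, 0, 0, 2, 2); (0, 1, 0, 0, 0); (0, 0, 4, 0, 1); (1, 0, 0, 0, 0))


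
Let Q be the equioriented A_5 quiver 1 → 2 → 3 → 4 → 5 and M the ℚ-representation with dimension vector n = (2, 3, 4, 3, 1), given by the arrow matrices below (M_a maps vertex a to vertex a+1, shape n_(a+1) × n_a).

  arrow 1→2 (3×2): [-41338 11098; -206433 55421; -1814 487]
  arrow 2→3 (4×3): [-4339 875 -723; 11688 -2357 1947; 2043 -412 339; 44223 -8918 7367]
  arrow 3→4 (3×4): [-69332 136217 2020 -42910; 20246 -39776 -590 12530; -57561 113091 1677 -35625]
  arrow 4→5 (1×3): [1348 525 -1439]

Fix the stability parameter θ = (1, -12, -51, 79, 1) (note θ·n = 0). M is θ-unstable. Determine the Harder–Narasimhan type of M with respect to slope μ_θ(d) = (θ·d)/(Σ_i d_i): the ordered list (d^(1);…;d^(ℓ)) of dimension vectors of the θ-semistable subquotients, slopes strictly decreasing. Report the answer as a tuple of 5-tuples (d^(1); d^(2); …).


Barcode: M ≅ I[1,4], I[1,5], I[2,3], I[3,3], I[4,4]. HN layers by μ_θ (5 steps, strictly decreasing):
  μ^(1)=79; μ^(2)=40; μ^(3)=-62/3; μ^(4)=-63/2; μ^(5)=-51

((0, 0, 0, 2, 0); (0, 0, 0, 1, 1); (2, 2, 2, 0, 0); (0, 1, 1, 0, 0); (0, 0, 1, 0, 0))


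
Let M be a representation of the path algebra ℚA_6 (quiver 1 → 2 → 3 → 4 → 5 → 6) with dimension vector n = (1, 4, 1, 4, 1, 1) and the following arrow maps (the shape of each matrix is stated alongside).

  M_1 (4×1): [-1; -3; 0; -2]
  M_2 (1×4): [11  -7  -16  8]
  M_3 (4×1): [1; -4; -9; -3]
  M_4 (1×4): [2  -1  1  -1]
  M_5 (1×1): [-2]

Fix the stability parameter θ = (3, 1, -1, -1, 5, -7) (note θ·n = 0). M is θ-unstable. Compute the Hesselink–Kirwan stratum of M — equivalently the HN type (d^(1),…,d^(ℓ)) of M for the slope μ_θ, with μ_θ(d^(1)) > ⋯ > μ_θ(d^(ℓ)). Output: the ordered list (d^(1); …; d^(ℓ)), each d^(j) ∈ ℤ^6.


Via rank(M_{q-1}∘⋯∘M_p): M ≅ I[1,4], I[2,2]^3, I[4,4]^2, I[4,6].
μ_θ-semistable layers: μ^(1)=1; μ^(2)=1/2; μ^(3)=-1

((0, 3, 0, 0, 0, 0); (1, 1, 1, 1, 0, 0); (0, 0, 0, 3, 1, 1))


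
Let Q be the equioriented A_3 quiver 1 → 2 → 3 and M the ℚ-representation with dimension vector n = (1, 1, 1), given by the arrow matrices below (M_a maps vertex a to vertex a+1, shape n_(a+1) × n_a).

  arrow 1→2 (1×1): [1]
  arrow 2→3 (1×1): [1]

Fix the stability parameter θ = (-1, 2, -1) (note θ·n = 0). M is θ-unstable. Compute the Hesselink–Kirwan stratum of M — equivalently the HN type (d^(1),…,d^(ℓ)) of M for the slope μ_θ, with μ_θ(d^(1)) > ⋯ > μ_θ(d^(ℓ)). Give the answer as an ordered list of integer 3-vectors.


Interval decomposition of M: I[1,3].
HN type (ℓ=2): μ^(1)=1/2; μ^(2)=-1

((0, 1, 1); (1, 0, 0))


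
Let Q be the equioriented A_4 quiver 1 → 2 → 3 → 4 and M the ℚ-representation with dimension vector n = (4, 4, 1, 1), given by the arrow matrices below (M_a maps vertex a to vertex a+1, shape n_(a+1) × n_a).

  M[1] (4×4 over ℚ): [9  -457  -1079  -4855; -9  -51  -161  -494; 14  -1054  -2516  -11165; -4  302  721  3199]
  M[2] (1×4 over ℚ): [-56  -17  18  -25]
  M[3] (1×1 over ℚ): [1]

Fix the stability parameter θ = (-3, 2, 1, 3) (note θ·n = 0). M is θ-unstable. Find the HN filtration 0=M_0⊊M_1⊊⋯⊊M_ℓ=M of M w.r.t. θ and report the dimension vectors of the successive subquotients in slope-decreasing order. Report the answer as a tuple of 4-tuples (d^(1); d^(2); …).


Via rank(M_{q-1}∘⋯∘M_p): M ≅ I[1,1], I[1,2]^2, I[1,4], I[2,2].
μ_θ-semistable layers: μ^(1)=3; μ^(2)=2; μ^(3)=3/2; μ^(4)=-3

((0, 0, 0, 1); (0, 3, 0, 0); (0, 1, 1, 0); (4, 0, 0, 0))


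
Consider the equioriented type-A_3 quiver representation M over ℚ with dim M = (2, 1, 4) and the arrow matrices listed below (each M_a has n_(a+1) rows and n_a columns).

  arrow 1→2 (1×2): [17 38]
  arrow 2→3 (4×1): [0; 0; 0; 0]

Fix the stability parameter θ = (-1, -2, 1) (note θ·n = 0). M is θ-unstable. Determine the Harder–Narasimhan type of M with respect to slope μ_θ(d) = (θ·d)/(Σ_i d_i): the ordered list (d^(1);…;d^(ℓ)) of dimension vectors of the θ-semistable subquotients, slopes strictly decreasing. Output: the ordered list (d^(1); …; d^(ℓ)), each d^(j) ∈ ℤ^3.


Barcode: M ≅ I[1,1], I[1,2], I[3,3]^4. HN layers by μ_θ (3 steps, strictly decreasing):
  μ^(1)=1; μ^(2)=-1; μ^(3)=-3/2

((0, 0, 4); (1, 0, 0); (1, 1, 0))


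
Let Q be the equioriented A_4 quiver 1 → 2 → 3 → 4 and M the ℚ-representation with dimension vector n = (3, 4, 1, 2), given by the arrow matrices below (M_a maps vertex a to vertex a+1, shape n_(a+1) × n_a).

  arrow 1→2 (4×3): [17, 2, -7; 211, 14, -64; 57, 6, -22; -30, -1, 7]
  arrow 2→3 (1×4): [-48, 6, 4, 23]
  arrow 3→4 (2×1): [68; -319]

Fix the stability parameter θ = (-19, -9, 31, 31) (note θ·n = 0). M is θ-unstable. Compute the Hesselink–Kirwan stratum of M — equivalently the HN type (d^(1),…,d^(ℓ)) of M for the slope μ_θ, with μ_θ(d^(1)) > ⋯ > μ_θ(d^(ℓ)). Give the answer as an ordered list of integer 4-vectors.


Barcode: M ≅ I[1,2]^2, I[1,4], I[2,2], I[4,4]. HN layers by μ_θ (3 steps, strictly decreasing):
  μ^(1)=31; μ^(2)=-9; μ^(3)=-19

((0, 0, 1, 2); (0, 4, 0, 0); (3, 0, 0, 0))


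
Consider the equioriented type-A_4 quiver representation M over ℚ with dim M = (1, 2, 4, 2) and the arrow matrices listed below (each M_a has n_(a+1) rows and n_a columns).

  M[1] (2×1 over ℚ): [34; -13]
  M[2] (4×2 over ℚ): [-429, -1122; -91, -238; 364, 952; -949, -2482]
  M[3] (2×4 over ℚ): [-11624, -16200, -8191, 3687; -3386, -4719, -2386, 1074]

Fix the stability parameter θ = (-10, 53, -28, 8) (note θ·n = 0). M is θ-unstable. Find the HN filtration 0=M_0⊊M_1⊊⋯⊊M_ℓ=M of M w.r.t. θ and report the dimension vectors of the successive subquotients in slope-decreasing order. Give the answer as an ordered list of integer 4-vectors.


Barcode: M ≅ I[1,2], I[2,4], I[3,3]^2, I[3,4]. HN layers by μ_θ (5 steps, strictly decreasing):
  μ^(1)=53; μ^(2)=11; μ^(3)=8; μ^(4)=-10; μ^(5)=-28

((0, 1, 0, 0); (0, 1, 1, 1); (0, 0, 0, 1); (1, 0, 0, 0); (0, 0, 3, 0))


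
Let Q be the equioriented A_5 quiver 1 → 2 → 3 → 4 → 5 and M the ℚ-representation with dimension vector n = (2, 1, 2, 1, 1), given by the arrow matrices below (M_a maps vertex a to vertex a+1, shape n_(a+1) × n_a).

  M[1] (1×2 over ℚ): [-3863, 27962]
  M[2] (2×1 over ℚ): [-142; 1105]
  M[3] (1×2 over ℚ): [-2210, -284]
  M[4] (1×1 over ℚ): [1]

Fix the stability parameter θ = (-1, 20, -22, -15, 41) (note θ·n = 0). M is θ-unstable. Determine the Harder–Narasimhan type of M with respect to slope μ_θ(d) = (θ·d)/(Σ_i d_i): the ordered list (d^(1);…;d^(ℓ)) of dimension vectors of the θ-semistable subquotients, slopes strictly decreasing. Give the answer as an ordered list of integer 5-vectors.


Interval decomposition of M: I[1,1], I[1,3], I[3,5].
HN type (ℓ=4): μ^(1)=41; μ^(2)=-1; μ^(3)=-15; μ^(4)=-22

((0, 0, 0, 0, 1); (2, 1, 1, 0, 0); (0, 0, 0, 1, 0); (0, 0, 1, 0, 0))


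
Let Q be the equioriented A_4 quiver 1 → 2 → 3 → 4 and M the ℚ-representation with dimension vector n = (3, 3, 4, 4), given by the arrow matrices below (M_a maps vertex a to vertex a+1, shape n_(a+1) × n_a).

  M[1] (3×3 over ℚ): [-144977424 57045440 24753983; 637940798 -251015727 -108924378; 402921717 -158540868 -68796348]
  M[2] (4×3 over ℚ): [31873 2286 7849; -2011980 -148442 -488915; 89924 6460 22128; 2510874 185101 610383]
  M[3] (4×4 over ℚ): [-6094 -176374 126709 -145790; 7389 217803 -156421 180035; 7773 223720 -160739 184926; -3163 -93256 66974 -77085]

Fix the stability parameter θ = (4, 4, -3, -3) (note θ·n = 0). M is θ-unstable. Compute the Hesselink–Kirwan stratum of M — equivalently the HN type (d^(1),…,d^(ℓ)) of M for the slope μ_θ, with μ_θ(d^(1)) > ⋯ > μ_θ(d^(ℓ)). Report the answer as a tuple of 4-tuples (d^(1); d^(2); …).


Via rank(M_{q-1}∘⋯∘M_p): M ≅ I[1,4]^3, I[3,4].
μ_θ-semistable layers: μ^(1)=1/2; μ^(2)=-3

((3, 3, 3, 3); (0, 0, 1, 1))


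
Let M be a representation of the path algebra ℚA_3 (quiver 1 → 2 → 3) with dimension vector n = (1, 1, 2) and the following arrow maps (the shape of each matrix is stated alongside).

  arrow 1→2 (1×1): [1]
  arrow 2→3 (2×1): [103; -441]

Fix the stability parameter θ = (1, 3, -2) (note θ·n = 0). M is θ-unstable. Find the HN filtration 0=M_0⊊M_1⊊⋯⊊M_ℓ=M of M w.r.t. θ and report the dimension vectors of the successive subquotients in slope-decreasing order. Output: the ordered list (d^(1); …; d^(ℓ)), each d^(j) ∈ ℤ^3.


Interval decomposition of M: I[1,3], I[3,3].
HN type (ℓ=2): μ^(1)=2/3; μ^(2)=-2

((1, 1, 1); (0, 0, 1))


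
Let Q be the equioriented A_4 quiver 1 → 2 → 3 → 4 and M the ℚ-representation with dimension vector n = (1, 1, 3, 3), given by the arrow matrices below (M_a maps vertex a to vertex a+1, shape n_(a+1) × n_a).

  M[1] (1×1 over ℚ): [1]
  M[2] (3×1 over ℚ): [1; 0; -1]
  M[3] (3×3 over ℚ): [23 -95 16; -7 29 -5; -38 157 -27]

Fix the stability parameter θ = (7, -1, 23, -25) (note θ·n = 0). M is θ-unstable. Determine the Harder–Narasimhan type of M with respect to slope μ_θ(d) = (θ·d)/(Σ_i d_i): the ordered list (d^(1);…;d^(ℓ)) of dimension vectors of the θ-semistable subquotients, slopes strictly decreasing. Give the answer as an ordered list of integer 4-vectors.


Barcode: M ≅ I[1,4], I[3,4]^2. HN layers by μ_θ (2 steps, strictly decreasing):
  μ^(1)=1; μ^(2)=-1

((1, 1, 1, 1); (0, 0, 2, 2))


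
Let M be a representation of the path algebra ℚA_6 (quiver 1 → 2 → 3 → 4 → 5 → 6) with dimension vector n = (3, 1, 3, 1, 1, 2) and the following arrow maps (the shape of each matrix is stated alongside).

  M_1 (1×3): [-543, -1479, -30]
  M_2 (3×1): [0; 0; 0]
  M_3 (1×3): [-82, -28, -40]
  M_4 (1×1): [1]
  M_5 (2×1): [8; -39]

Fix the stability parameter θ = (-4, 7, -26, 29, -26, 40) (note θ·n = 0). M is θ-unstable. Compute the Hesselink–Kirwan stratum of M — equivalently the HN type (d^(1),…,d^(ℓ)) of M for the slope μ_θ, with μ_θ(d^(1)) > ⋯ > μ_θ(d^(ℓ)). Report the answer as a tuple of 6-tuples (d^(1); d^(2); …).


Interval decomposition of M: I[1,1]^2, I[1,2], I[3,3]^2, I[3,6], I[6,6].
HN type (ℓ=5): μ^(1)=40; μ^(2)=7; μ^(3)=3/2; μ^(4)=-4; μ^(5)=-26

((0, 0, 0, 0, 0, 2); (0, 1, 0, 0, 0, 0); (0, 0, 0, 1, 1, 0); (3, 0, 0, 0, 0, 0); (0, 0, 3, 0, 0, 0))


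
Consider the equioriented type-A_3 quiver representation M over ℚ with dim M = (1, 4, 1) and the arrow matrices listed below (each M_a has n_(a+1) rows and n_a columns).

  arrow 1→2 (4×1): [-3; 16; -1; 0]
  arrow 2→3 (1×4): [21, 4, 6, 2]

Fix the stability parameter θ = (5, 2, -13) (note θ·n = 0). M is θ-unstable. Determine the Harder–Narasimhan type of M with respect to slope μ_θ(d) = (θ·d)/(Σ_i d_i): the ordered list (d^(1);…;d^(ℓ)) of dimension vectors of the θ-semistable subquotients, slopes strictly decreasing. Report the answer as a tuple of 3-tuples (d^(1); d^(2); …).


Barcode: M ≅ I[1,3], I[2,2]^3. HN layers by μ_θ (2 steps, strictly decreasing):
  μ^(1)=2; μ^(2)=-2

((0, 3, 0); (1, 1, 1))


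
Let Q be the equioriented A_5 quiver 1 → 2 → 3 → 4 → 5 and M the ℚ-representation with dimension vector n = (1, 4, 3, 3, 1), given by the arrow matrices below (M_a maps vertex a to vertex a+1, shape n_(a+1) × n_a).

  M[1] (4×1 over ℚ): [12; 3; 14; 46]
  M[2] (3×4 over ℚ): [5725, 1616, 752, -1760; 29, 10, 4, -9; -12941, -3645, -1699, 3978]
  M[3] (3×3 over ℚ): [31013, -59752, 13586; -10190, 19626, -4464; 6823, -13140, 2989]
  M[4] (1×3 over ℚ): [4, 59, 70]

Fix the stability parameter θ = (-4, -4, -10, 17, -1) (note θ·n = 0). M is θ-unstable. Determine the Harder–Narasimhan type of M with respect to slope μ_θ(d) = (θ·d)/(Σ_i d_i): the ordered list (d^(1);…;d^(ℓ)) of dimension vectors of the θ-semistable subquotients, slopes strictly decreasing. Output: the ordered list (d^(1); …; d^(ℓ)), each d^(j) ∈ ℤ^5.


Interval decomposition of M: I[1,5], I[2,2], I[2,4]^2.
HN type (ℓ=5): μ^(1)=17; μ^(2)=8; μ^(3)=-4; μ^(4)=-6; μ^(5)=-7

((0, 0, 0, 2, 0); (0, 0, 0, 1, 1); (0, 1, 0, 0, 0); (1, 1, 1, 0, 0); (0, 2, 2, 0, 0))


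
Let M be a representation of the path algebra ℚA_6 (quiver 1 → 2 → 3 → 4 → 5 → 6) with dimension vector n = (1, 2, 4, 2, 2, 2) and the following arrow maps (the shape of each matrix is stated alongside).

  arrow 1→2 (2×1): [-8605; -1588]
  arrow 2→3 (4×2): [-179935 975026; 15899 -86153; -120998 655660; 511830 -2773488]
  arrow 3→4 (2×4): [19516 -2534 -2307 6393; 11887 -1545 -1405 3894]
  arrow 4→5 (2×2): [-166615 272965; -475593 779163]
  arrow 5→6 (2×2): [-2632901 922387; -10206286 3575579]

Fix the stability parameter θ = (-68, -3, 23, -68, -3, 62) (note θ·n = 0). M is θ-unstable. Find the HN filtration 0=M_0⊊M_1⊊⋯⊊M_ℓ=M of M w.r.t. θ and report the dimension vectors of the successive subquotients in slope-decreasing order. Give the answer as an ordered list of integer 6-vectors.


Via rank(M_{q-1}∘⋯∘M_p): M ≅ I[1,6], I[2,4], I[3,3]^2, I[5,6].
μ_θ-semistable layers: μ^(1)=62; μ^(2)=23; μ^(3)=-3; μ^(4)=-16; μ^(5)=-68

((0, 0, 0, 0, 0, 2); (0, 0, 2, 0, 0, 0); (0, 0, 0, 0, 2, 0); (0, 2, 2, 2, 0, 0); (1, 0, 0, 0, 0, 0))


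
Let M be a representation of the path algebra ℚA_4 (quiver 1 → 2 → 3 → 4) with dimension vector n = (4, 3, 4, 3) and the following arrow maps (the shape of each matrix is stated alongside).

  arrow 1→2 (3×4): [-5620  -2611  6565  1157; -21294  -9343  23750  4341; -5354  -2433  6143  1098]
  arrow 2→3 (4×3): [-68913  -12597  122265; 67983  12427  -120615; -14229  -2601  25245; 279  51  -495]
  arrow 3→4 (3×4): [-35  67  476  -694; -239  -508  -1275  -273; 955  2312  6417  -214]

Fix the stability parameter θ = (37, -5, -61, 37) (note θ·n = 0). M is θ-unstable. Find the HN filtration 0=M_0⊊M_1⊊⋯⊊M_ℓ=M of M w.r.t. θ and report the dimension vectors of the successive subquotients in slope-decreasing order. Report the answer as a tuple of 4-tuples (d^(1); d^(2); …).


Via rank(M_{q-1}∘⋯∘M_p): M ≅ I[1,1], I[1,2]^2, I[1,4], I[3,3], I[3,4]^2.
μ_θ-semistable layers: μ^(1)=37; μ^(2)=16; μ^(3)=-29/3; μ^(4)=-61

((1, 0, 0, 3); (2, 2, 0, 0); (1, 1, 1, 0); (0, 0, 3, 0))


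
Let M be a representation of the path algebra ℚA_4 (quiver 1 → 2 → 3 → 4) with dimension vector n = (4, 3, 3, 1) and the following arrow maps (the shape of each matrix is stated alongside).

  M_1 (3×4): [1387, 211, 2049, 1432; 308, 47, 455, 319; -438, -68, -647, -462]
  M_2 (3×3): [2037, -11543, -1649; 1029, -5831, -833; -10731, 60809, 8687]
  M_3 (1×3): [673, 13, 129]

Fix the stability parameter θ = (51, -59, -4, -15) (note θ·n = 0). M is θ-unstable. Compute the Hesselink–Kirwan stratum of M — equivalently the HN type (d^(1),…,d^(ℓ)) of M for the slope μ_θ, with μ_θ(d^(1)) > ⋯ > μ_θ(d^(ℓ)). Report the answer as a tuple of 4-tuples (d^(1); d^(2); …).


Via rank(M_{q-1}∘⋯∘M_p): M ≅ I[1,1], I[1,2]^2, I[1,4], I[3,3]^2.
μ_θ-semistable layers: μ^(1)=51; μ^(2)=-4; μ^(3)=-27/4

((1, 0, 0, 0); (2, 2, 2, 0); (1, 1, 1, 1))


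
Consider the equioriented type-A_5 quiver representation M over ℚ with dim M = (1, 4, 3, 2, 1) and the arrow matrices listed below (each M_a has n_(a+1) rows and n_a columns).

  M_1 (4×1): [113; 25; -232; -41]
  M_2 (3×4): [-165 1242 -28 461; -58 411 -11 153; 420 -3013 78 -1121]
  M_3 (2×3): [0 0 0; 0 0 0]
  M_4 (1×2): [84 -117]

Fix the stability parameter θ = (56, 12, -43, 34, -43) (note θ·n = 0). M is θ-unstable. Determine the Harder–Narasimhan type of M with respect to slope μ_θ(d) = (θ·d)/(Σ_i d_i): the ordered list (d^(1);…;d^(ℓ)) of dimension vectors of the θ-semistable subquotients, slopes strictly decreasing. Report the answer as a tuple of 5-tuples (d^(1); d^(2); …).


Interval decomposition of M: I[1,2], I[2,3]^3, I[4,4], I[4,5].
HN type (ℓ=3): μ^(1)=34; μ^(2)=-9/2; μ^(3)=-31/2

((1, 1, 0, 1, 0); (0, 0, 0, 1, 1); (0, 3, 3, 0, 0))


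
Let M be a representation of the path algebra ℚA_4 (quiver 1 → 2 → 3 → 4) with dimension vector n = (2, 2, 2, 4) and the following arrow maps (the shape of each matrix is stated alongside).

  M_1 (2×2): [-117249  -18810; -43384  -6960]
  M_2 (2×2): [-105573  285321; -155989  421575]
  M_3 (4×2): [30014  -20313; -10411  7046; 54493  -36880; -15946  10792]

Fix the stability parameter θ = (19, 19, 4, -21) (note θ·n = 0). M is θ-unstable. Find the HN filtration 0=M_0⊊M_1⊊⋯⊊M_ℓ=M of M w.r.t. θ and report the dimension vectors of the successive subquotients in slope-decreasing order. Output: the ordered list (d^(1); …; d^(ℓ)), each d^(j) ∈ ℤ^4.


Interval decomposition of M: I[1,1], I[1,4], I[2,4], I[4,4]^2.
HN type (ℓ=4): μ^(1)=19; μ^(2)=21/4; μ^(3)=2/3; μ^(4)=-21

((1, 0, 0, 0); (1, 1, 1, 1); (0, 1, 1, 1); (0, 0, 0, 2))


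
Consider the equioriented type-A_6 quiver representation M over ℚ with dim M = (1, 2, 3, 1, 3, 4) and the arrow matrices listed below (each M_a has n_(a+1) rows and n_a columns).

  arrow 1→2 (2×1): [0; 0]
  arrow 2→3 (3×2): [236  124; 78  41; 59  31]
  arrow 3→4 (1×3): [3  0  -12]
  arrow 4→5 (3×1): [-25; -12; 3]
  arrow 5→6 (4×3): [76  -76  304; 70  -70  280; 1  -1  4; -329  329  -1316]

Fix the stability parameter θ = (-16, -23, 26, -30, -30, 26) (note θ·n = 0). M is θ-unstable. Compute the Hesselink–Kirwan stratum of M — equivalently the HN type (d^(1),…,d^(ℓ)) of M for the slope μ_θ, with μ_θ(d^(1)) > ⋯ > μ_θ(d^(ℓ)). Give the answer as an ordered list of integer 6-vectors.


Barcode: M ≅ I[1,1], I[2,3]^2, I[3,6], I[5,5]^2, I[6,6]^3. HN layers by μ_θ (5 steps, strictly decreasing):
  μ^(1)=26; μ^(2)=-34/3; μ^(3)=-16; μ^(4)=-23; μ^(5)=-30

((0, 0, 2, 0, 0, 4); (0, 0, 1, 1, 1, 0); (1, 0, 0, 0, 0, 0); (0, 2, 0, 0, 0, 0); (0, 0, 0, 0, 2, 0))


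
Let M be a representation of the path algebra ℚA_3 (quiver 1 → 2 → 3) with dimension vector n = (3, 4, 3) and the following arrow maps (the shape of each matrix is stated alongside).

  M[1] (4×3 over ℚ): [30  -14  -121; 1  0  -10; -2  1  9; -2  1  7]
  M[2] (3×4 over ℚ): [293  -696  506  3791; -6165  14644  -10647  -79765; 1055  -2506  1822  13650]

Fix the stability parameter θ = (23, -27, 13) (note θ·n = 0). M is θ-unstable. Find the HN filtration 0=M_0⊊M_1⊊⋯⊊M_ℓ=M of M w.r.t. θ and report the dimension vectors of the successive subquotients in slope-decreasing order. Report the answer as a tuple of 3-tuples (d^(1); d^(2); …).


Barcode: M ≅ I[1,3]^3, I[2,2]. HN layers by μ_θ (3 steps, strictly decreasing):
  μ^(1)=13; μ^(2)=-2; μ^(3)=-27

((0, 0, 3); (3, 3, 0); (0, 1, 0))


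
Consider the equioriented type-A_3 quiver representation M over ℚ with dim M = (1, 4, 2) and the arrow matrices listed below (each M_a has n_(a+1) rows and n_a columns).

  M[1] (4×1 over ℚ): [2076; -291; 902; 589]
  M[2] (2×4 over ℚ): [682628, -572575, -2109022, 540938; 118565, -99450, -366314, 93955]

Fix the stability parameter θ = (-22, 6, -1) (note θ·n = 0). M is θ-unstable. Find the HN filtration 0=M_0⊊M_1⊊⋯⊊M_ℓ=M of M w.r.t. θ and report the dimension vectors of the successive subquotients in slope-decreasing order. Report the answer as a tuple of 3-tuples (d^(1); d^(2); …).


Interval decomposition of M: I[1,3], I[2,2]^2, I[2,3].
HN type (ℓ=3): μ^(1)=6; μ^(2)=5/2; μ^(3)=-22

((0, 2, 0); (0, 2, 2); (1, 0, 0))


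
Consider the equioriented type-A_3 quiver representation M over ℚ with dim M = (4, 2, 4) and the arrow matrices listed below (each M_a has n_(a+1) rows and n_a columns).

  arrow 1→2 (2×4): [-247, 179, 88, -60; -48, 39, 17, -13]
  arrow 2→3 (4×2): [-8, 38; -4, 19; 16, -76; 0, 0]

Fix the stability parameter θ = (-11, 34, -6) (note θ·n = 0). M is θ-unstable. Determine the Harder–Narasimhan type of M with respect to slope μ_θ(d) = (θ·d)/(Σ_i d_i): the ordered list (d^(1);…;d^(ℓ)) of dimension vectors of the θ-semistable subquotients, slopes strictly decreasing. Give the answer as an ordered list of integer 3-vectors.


Via rank(M_{q-1}∘⋯∘M_p): M ≅ I[1,1]^2, I[1,2], I[1,3], I[3,3]^3.
μ_θ-semistable layers: μ^(1)=34; μ^(2)=14; μ^(3)=-6; μ^(4)=-11

((0, 1, 0); (0, 1, 1); (0, 0, 3); (4, 0, 0))


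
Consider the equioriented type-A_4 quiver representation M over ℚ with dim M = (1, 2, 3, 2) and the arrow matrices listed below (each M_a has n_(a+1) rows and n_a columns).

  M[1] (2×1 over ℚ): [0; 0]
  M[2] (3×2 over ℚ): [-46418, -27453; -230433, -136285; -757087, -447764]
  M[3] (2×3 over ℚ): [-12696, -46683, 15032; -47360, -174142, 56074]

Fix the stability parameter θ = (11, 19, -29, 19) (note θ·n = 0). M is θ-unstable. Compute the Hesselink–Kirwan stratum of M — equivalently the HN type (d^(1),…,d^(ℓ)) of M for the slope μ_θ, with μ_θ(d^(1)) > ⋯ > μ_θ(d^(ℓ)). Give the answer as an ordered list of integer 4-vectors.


Interval decomposition of M: I[1,1], I[2,4]^2, I[3,3].
HN type (ℓ=4): μ^(1)=19; μ^(2)=11; μ^(3)=-5; μ^(4)=-29

((0, 0, 0, 2); (1, 0, 0, 0); (0, 2, 2, 0); (0, 0, 1, 0))


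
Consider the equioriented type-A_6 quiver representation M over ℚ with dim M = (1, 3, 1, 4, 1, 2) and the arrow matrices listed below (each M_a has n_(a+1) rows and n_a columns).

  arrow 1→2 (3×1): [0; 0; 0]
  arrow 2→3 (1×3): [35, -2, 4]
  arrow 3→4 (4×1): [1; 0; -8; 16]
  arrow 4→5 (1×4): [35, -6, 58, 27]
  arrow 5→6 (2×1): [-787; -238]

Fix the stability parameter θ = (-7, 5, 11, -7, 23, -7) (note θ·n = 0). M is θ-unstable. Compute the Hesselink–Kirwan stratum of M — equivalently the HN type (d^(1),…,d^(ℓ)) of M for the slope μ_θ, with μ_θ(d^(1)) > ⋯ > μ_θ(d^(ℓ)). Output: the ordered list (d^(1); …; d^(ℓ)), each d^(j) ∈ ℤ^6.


Via rank(M_{q-1}∘⋯∘M_p): M ≅ I[1,1], I[2,2]^2, I[2,6], I[4,4]^3, I[6,6].
μ_θ-semistable layers: μ^(1)=8; μ^(2)=5; μ^(3)=3; μ^(4)=-7

((0, 0, 0, 0, 1, 1); (0, 2, 0, 0, 0, 0); (0, 1, 1, 1, 0, 0); (1, 0, 0, 3, 0, 1))


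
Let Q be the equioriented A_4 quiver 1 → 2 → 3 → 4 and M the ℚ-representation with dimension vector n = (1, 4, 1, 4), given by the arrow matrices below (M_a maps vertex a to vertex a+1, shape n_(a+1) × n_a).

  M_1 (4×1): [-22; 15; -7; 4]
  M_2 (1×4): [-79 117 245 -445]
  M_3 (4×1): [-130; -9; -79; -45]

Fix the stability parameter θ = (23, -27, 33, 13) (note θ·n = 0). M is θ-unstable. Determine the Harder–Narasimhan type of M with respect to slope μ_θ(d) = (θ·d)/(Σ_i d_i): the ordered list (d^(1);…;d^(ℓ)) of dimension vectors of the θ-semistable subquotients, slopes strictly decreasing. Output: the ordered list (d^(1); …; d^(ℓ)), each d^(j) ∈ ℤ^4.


Interval decomposition of M: I[1,4], I[2,2]^3, I[4,4]^3.
HN type (ℓ=4): μ^(1)=23; μ^(2)=13; μ^(3)=-2; μ^(4)=-27

((0, 0, 1, 1); (0, 0, 0, 3); (1, 1, 0, 0); (0, 3, 0, 0))


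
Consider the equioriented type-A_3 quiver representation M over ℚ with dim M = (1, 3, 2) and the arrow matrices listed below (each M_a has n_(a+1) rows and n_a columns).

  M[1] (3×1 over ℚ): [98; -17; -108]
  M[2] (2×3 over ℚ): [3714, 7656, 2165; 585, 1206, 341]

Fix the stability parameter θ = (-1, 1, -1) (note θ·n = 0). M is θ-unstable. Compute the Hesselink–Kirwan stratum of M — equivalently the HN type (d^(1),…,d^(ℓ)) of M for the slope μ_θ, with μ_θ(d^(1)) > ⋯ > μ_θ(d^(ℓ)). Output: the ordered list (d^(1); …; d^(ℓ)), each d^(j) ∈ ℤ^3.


Barcode: M ≅ I[1,2], I[2,3]^2. HN layers by μ_θ (3 steps, strictly decreasing):
  μ^(1)=1; μ^(2)=0; μ^(3)=-1

((0, 1, 0); (0, 2, 2); (1, 0, 0))


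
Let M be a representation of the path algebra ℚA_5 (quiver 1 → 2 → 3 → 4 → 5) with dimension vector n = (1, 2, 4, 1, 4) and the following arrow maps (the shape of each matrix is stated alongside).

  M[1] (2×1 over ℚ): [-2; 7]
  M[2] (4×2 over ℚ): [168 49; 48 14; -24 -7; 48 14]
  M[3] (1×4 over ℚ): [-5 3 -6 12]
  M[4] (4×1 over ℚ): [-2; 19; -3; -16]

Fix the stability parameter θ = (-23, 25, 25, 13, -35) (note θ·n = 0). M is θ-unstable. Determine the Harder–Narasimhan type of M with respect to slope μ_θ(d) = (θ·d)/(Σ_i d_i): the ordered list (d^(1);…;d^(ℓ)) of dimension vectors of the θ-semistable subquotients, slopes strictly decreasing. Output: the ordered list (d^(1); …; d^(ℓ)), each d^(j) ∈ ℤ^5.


Barcode: M ≅ I[1,5], I[2,2], I[3,3]^3, I[5,5]^3. HN layers by μ_θ (4 steps, strictly decreasing):
  μ^(1)=25; μ^(2)=7; μ^(3)=-23; μ^(4)=-35

((0, 1, 3, 0, 0); (0, 1, 1, 1, 1); (1, 0, 0, 0, 0); (0, 0, 0, 0, 3))


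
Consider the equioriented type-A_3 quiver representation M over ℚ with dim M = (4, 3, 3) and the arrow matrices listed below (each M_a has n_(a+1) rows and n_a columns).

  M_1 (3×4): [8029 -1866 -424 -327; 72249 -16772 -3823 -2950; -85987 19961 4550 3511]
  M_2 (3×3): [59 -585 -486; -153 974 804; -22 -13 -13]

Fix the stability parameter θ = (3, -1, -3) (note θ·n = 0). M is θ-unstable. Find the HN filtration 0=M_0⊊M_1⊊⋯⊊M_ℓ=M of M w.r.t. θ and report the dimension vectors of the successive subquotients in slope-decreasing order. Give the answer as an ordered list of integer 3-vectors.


Barcode: M ≅ I[1,1], I[1,3]^3. HN layers by μ_θ (2 steps, strictly decreasing):
  μ^(1)=3; μ^(2)=-1/3

((1, 0, 0); (3, 3, 3))


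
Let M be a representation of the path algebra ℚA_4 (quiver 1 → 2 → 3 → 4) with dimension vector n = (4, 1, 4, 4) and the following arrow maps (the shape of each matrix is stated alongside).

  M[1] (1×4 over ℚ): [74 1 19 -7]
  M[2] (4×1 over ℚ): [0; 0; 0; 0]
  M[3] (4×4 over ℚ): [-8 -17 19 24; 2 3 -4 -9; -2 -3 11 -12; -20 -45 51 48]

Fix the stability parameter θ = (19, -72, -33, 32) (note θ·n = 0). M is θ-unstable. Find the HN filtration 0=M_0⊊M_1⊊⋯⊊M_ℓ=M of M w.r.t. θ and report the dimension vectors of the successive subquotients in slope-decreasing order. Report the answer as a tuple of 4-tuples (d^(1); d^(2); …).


Via rank(M_{q-1}∘⋯∘M_p): M ≅ I[1,1]^3, I[1,2], I[3,3], I[3,4]^3, I[4,4].
μ_θ-semistable layers: μ^(1)=32; μ^(2)=19; μ^(3)=-53/2; μ^(4)=-33

((0, 0, 0, 4); (3, 0, 0, 0); (1, 1, 0, 0); (0, 0, 4, 0))


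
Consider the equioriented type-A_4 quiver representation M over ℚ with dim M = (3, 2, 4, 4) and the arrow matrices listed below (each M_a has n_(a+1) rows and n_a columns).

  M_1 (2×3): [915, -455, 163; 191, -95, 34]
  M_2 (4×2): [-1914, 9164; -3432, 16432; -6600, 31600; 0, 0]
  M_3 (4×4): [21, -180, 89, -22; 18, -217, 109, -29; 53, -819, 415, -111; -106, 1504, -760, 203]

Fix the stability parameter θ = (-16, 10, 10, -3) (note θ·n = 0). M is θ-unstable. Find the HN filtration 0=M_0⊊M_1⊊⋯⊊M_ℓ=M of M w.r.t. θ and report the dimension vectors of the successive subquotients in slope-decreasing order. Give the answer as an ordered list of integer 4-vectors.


Barcode: M ≅ I[1,1], I[1,2], I[1,4], I[3,4]^3. HN layers by μ_θ (4 steps, strictly decreasing):
  μ^(1)=10; μ^(2)=17/3; μ^(3)=7/2; μ^(4)=-16

((0, 1, 0, 0); (0, 1, 1, 1); (0, 0, 3, 3); (3, 0, 0, 0))


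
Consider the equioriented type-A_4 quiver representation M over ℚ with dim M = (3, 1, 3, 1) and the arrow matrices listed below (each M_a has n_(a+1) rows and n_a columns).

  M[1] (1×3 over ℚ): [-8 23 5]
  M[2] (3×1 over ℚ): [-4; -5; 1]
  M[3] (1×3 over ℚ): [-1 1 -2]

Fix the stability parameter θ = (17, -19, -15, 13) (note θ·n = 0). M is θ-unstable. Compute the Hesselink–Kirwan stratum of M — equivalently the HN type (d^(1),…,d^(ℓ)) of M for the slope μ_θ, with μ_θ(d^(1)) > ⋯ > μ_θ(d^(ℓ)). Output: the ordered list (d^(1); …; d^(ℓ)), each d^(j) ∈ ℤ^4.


Interval decomposition of M: I[1,1]^2, I[1,4], I[3,3]^2.
HN type (ℓ=4): μ^(1)=17; μ^(2)=13; μ^(3)=-17/3; μ^(4)=-15

((2, 0, 0, 0); (0, 0, 0, 1); (1, 1, 1, 0); (0, 0, 2, 0))


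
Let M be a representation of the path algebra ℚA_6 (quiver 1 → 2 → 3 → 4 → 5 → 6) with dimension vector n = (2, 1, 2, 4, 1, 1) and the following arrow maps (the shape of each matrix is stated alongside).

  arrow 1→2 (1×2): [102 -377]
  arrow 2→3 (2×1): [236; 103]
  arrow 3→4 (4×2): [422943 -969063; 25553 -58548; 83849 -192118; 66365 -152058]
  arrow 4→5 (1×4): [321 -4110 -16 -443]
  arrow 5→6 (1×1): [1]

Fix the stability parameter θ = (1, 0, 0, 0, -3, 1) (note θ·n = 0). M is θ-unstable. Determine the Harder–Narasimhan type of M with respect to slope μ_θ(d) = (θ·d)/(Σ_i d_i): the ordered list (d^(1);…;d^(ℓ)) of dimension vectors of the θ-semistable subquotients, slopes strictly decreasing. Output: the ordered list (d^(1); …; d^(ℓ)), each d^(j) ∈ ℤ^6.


Barcode: M ≅ I[1,1], I[1,6], I[3,4], I[4,4]^2. HN layers by μ_θ (3 steps, strictly decreasing):
  μ^(1)=1; μ^(2)=0; μ^(3)=-2/5

((1, 0, 0, 0, 0, 1); (0, 0, 1, 3, 0, 0); (1, 1, 1, 1, 1, 0))


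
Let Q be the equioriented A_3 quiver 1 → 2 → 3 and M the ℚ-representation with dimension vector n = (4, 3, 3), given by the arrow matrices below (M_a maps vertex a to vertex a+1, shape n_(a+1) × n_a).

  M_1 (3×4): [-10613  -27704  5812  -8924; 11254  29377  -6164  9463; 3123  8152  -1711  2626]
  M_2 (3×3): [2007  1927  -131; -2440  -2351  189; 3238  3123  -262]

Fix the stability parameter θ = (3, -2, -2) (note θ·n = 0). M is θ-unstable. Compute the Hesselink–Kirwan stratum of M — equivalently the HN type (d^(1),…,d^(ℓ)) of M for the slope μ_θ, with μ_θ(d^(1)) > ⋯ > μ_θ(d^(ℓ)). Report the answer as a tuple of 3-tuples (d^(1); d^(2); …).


Via rank(M_{q-1}∘⋯∘M_p): M ≅ I[1,1], I[1,3]^3.
μ_θ-semistable layers: μ^(1)=3; μ^(2)=-1/3

((1, 0, 0); (3, 3, 3))


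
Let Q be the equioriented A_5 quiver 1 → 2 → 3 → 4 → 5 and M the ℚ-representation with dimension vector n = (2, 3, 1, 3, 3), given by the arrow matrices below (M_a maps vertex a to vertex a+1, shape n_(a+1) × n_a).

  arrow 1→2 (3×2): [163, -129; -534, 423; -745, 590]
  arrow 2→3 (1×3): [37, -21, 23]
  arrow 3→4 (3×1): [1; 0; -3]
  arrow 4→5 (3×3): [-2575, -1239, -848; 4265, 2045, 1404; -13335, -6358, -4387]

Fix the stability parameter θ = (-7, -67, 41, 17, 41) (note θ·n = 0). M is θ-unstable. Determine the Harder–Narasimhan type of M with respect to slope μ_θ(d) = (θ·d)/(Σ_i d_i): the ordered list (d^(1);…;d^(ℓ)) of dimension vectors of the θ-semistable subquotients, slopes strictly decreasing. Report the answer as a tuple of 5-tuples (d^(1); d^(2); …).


Barcode: M ≅ I[1,2], I[1,5], I[2,2], I[4,4], I[4,5], I[5,5]. HN layers by μ_θ (5 steps, strictly decreasing):
  μ^(1)=41; μ^(2)=29; μ^(3)=17; μ^(4)=-37; μ^(5)=-67

((0, 0, 0, 0, 3); (0, 0, 1, 1, 0); (0, 0, 0, 2, 0); (2, 2, 0, 0, 0); (0, 1, 0, 0, 0))


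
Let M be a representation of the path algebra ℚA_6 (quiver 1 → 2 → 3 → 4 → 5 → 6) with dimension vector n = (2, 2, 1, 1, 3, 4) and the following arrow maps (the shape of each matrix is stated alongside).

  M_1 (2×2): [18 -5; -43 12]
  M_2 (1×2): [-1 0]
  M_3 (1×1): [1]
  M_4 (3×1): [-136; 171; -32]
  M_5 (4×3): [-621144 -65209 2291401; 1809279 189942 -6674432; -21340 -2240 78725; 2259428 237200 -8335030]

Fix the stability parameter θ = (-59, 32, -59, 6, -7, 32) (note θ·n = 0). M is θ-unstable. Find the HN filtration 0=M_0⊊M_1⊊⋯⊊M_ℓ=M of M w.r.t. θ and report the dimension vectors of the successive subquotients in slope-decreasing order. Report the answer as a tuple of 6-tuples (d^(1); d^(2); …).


Barcode: M ≅ I[1,2], I[1,6], I[5,6]^2, I[6,6]. HN layers by μ_θ (5 steps, strictly decreasing):
  μ^(1)=32; μ^(2)=-1/2; μ^(3)=-7; μ^(4)=-27/2; μ^(5)=-59

((0, 1, 0, 0, 0, 4); (0, 0, 0, 1, 1, 0); (0, 0, 0, 0, 2, 0); (0, 1, 1, 0, 0, 0); (2, 0, 0, 0, 0, 0))
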